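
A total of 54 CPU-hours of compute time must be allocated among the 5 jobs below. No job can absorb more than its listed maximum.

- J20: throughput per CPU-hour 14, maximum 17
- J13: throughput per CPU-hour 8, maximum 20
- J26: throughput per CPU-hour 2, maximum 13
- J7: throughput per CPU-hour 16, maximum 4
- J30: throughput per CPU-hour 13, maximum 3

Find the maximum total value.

521

Highest throughput per CPU-hour first: J7 16 > J20 14 > J30 13 > J13 8 > J26 2.
J7: +4 to 4 (cap) → 50 left.
Give J20 17 to hit its cap of 17 → 33 left.
Give J30 3 to hit its cap of 3 → 30 left.
Give J13 20 to hit its cap of 20 → 10 left.
J26 has room for 13 but only 10 remain, so it gets 10.
Total = 14×17 + 8×20 + 2×10 + 16×4 + 13×3 = 521.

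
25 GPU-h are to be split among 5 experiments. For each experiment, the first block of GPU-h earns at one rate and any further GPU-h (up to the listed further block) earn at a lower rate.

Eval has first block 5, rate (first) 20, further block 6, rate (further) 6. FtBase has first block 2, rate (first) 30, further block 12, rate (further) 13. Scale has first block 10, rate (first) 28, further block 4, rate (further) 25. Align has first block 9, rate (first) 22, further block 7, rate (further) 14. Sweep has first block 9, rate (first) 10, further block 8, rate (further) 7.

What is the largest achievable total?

Order all 10 blocks by rate: FtBase/T1 30 > Scale/T1 28 > Scale/T2 25 > Align/T1 22 > Eval/T1 20 > Align/T2 14 > FtBase/T2 13 > Sweep/T1 10 > Sweep/T2 7 > Eval/T2 6.
FtBase/T1 (30): +2 ; 23 left.
Fill Scale T1 block (10 at 28) ; 13 left.
Scale/T2 (25): +4 ; 9 left.
Align/T1 (22): +9 ; 0 left.
Total = 30×2 + 28×10 + 25×4 + 22×9 = 638.

638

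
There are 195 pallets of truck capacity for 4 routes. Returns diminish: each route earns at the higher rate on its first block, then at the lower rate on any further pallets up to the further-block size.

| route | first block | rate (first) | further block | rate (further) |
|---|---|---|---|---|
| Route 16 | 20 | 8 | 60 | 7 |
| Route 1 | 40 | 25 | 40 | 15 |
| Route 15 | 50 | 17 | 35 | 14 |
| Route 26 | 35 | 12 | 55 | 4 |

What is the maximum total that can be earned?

Treat each block as its own option and order by rate: Route 1/T1 25 > Route 15/T1 17 > Route 1/T2 15 > Route 15/T2 14 > Route 26/T1 12 > Route 16/T1 8 > Route 16/T2 7 > Route 26/T2 4.
Fill Route 1 T1 block (40 at 25) → 155 left.
Route 15/T1 (17): +50 → 105 left.
Route 1/T2 (15): +40 → 65 left.
Route 15/T2 (14): +35 → 30 left.
30 remain; put them into Route 26 T1 at 12.
Total = 25×40 + 17×50 + 15×40 + 14×35 + 12×30 = 3300.

3300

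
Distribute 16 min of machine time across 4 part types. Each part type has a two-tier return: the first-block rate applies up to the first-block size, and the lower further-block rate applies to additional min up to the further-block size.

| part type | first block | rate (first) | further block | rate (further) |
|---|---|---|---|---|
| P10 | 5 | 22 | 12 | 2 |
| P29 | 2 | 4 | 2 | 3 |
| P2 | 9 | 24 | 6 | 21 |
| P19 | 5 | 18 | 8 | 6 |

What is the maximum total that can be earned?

368

Treat each block as its own option and order by rate: P2/T1 24 > P10/T1 22 > P2/T2 21 > P19/T1 18 > P19/T2 6 > P29/T1 4 > P29/T2 3 > P10/T2 2.
Fill P2 T1 block (9 at 24) → 7 left.
P10 T1 at 22: fill all 5 → 2 left.
P2/T2: +2 of 6 at 21; pool empty.
Total = 24×9 + 22×5 + 21×2 = 368.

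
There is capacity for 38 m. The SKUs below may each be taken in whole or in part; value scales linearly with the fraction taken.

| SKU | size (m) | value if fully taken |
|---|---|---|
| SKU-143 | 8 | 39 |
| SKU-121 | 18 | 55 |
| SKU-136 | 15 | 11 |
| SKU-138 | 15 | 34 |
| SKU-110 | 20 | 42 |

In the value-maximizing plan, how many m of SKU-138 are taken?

12

Rank by value-to-size ratio: SKU-143 39/8≈4.88, SKU-121 55/18≈3.06, SKU-138 34/15≈2.27, SKU-110 42/20≈2.1, SKU-136 11/15≈0.733.
All 8 m of SKU-143 fit (value 39) — 30 remain.
SKU-121: take in full, 18 m for value 55 — 12 left.
12 m left: a 12/15 share of SKU-138 gives 34×12/15 = 27.2.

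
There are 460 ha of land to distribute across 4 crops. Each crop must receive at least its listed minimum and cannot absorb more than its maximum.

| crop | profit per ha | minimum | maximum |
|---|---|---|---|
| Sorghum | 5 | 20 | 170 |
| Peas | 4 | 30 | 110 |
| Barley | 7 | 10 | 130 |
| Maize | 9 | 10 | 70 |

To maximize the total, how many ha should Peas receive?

90

Meeting every minimum uses 20+30+10+10 = 70 ha, leaving 390.
Order the crops by profit per ha: Maize 9 > Barley 7 > Sorghum 5 > Peas 4.
Give Maize 60 more to hit its cap of 70 ; 330 left.
Give Barley 120 more to hit its cap of 130 ; 210 left.
Sorghum: +150 to 170 (cap) ; 60 left.
Peas: +60 (room for 80) → 90. Pool exhausted.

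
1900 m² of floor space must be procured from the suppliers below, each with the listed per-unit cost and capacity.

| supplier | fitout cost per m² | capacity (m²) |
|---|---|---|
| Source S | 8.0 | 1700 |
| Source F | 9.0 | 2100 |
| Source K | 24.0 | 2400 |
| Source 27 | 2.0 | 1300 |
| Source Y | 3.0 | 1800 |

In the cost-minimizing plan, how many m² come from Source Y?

Use suppliers in increasing cost order.
Source 27 (2.0): use full 1300 ; 600 m² to go.
Take 600 from Source Y at 3.0 to finish.
Source S, Source F, Source K: unused.

600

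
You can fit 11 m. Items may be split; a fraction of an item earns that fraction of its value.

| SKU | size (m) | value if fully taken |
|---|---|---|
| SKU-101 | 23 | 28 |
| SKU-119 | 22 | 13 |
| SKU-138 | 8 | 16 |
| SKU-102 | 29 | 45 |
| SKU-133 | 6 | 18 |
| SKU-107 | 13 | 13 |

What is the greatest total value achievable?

Rank by value-to-size ratio: SKU-133 18/6≈3, SKU-138 16/8≈2, SKU-102 45/29≈1.55, SKU-101 28/23≈1.22, SKU-107 13/13≈1, SKU-119 13/22≈0.591.
SKU-133: take in full, 6 m for value 18 — 5 left.
5 m left: a 5/8 share of SKU-138 gives 16×5/8 = 10.
Total value = 28.

28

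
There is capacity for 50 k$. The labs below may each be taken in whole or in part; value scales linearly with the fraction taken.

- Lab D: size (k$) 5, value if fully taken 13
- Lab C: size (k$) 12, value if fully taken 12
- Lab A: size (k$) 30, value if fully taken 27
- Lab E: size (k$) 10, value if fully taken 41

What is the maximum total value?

86.7

Rank by value-to-size ratio: Lab E 41/10≈4.1, Lab D 13/5≈2.6, Lab C 12/12≈1, Lab A 27/30≈0.9.
All 10 k$ of Lab E fit (value 41) → 40 remain.
Lab D: take in full, 5 k$ for value 13 → 35 left.
Lab C: take in full, 12 k$ for value 12 → 23 left.
23 k$ left: a 23/30 share of Lab A gives 27×23/30 = 20.7.
Total value = 86.7.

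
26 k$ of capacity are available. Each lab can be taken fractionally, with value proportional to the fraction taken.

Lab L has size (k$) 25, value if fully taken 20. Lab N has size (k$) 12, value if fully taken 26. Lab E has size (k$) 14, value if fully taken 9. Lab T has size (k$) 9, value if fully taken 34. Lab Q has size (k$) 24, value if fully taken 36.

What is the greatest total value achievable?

Rank by value-to-size ratio: Lab T 34/9≈3.78, Lab N 26/12≈2.17, Lab Q 36/24≈1.5, Lab L 20/25≈0.8, Lab E 9/14≈0.643.
Take all of Lab T (9 k$, value 34) → 17 k$ left.
All 12 k$ of Lab N fit (value 26) → 5 remain.
Only 5 k$ remain; take 5/24 of Lab Q for value 36×5/24 = 7.5.
Total value = 67.5.

67.5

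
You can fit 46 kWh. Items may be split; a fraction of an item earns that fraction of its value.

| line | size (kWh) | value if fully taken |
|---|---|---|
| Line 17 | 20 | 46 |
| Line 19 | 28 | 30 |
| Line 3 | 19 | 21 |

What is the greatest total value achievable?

Sort by value density: Line 17 46/20≈2.3, Line 3 21/19≈1.11, Line 19 30/28≈1.07.
All 20 kWh of Line 17 fit (value 46) ; 26 remain.
All 19 kWh of Line 3 fit (value 21) ; 7 remain.
7 kWh left: a 7/28 share of Line 19 gives 30×7/28 = 7.5.
Total value = 74.5.

74.5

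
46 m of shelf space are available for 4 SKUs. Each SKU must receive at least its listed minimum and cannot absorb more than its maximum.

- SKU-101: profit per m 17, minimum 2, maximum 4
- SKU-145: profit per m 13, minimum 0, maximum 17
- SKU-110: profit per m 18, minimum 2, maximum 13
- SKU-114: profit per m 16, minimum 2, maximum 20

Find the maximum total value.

Meeting every minimum uses 2+0+2+2 = 6 m, leaving 40.
Highest profit per m first: SKU-110 18 > SKU-101 17 > SKU-114 16 > SKU-145 13.
SKU-110 takes 11 more to reach its cap of 13 — 29 left.
SKU-101 takes 2 more to reach its cap of 4 — 27 left.
SKU-114 takes 18 more to reach its cap of 20 — 9 left.
SKU-145 has room for 17 more but only 9 remain, so it gets 9.
Total = 17×4 + 13×9 + 18×13 + 16×20 = 739.

739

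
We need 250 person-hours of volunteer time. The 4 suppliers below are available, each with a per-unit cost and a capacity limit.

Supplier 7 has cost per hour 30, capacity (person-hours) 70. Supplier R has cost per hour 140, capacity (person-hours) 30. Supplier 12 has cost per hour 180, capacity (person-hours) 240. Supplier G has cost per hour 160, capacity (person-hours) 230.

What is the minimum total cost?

Use suppliers in increasing cost order.
Supplier 7 at 30: take all 70 person-hours — 180 still needed.
Take 30 from Supplier R at 140 — need 150 more.
Take 150 from Supplier G at 160 to finish.
Supplier 12: unused.
Cost = 70×30 + 30×140 + 150×160 = 30300.

30300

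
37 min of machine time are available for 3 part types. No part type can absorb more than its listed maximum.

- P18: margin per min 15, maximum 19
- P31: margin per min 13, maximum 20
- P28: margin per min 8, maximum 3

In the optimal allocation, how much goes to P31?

18

Highest margin per min first: P18 15 > P31 13 > P28 8.
P18 takes 19 to reach its cap of 19 — 18 left.
Only 18 left; P31 takes them to reach 18.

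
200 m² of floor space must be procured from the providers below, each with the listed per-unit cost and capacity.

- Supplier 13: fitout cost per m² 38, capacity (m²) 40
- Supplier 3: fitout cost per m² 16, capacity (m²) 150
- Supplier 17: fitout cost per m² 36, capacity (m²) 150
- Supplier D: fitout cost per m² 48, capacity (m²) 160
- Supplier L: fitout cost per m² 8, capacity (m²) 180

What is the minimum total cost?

Fill from the cheapest provider first.
Supplier L (8): use full 180 → 20 m² to go.
Take 20 from Supplier 3 at 16 to finish.
Supplier 17, Supplier 13, Supplier D: unused.
Cost = 180×8 + 20×16 = 1760.

1760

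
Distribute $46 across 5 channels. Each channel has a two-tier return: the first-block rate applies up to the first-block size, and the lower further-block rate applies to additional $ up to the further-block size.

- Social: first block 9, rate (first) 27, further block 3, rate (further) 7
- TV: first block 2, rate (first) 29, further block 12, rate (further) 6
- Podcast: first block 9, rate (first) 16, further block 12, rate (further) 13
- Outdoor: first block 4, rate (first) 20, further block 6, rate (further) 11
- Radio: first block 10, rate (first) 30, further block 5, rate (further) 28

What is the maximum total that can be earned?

Rank every tier by rate: Radio/first 30 > TV/first 29 > Radio/second 28 > Social/first 27 > Outdoor/first 20 > Podcast/first 16 > Podcast/second 13 > Outdoor/second 11 > Social/second 7 > TV/second 6.
Radio first at 30: fill all 10 ; 36 left.
Fill TV first block (2 at 29) ; 34 left.
Radio second at 28: fill all 5 ; 29 left.
Social first at 27: fill all 9 ; 20 left.
Outdoor first at 20: fill all 4 ; 16 left.
Podcast first at 16: fill all 9 ; 7 left.
Podcast second at 13: only 7 left, fill 7.
Total = 30×10 + 29×2 + 28×5 + 27×9 + 20×4 + 16×9 + 13×7 = 1056.

1056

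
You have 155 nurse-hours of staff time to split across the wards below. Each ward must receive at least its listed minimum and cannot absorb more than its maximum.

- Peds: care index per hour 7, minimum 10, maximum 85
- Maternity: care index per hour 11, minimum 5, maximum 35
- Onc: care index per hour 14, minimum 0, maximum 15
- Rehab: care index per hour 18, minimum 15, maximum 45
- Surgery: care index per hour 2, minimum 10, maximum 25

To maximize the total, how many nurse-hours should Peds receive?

50

Meeting every minimum uses 10+5+0+15+10 = 40 nurse-hours, leaving 115.
Highest care index per hour first: Rehab 18 > Onc 14 > Maternity 11 > Peds 7 > Surgery 2.
Give Rehab 30 more to hit its cap of 45 ; 85 left.
Onc: +15 to 15 (cap) ; 70 left.
Maternity takes 30 more to reach its cap of 35 ; 40 left.
Only 40 left; Peds takes them to reach 50.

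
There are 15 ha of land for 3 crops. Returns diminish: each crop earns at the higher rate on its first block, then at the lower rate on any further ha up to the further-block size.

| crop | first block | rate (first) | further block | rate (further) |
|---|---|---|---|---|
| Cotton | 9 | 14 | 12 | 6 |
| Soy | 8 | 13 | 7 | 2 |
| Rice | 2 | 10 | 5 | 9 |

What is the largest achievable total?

Order all 6 blocks by rate: Cotton/T1 14 > Soy/T1 13 > Rice/T1 10 > Rice/T2 9 > Cotton/T2 6 > Soy/T2 2.
Cotton/T1 (14): +9 — 6 left.
Soy/T1: +6 of 8 at 13; pool empty.
Total = 14×9 + 13×6 = 204.

204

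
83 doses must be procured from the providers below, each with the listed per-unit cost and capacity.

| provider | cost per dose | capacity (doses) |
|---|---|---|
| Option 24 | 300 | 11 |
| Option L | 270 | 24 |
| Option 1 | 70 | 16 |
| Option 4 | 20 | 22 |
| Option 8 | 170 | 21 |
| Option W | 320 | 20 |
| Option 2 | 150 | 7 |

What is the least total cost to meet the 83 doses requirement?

Use providers in increasing cost order.
Option 4 at 20: take all 22 doses — 61 still needed.
Option 1 (70): use full 16 — 45 doses to go.
Option 2 (150): use full 7 — 38 doses to go.
Option 8 (170): use full 21 — 17 doses to go.
Option L (270): take the remaining 17 — done.
Option 24, Option W: unused.
Cost = 22×20 + 16×70 + 7×150 + 21×170 + 17×270 = 10770.

10770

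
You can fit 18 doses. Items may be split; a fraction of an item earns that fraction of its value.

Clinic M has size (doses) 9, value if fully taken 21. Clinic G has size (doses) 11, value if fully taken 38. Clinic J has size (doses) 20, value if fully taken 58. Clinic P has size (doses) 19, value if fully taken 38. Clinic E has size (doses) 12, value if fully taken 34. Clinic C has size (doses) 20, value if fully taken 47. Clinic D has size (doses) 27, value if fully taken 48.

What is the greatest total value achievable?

58.3

Sort by value density: Clinic G 38/11≈3.45, Clinic J 58/20≈2.9, Clinic E 34/12≈2.83, Clinic C 47/20≈2.35, Clinic M 21/9≈2.33, Clinic P 38/19≈2, Clinic D 48/27≈1.78.
Clinic G: take in full, 11 doses for value 38 — 7 left.
Only 7 doses remain; take 7/20 of Clinic J for value 58×7/20 = 20.3.
Total value = 58.3.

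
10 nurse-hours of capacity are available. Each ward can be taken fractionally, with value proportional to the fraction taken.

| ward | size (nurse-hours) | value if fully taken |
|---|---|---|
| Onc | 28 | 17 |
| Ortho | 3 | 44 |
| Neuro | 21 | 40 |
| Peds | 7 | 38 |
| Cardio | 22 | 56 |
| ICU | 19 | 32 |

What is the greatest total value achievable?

82

Sort by value density: Ortho 44/3≈14.7, Peds 38/7≈5.43, Cardio 56/22≈2.55, Neuro 40/21≈1.9, ICU 32/19≈1.68, Onc 17/28≈0.607.
Ortho: take in full, 3 nurse-hours for value 44 — 7 left.
Take all of Peds (7 nurse-hours, value 38) — 0 nurse-hours left.
Total value = 82.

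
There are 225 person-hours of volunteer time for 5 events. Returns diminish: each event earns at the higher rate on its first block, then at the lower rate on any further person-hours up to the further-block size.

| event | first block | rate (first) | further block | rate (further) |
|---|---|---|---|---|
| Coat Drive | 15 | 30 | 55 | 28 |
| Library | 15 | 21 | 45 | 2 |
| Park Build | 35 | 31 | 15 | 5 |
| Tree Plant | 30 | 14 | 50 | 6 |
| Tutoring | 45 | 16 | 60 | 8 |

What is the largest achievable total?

4770

Treat each block as its own option and order by rate: Park Build/tier1 31 > Coat Drive/tier1 30 > Coat Drive/tier2 28 > Library/tier1 21 > Tutoring/tier1 16 > Tree Plant/tier1 14 > Tutoring/tier2 8 > Tree Plant/tier2 6 > Park Build/tier2 5 > Library/tier2 2.
Park Build/tier1 (31): +35 → 190 left.
Fill Coat Drive tier1 block (15 at 30) → 175 left.
Fill Coat Drive tier2 block (55 at 28) → 120 left.
Library tier1 at 21: fill all 15 → 105 left.
Tutoring tier1 at 16: fill all 45 → 60 left.
Tree Plant/tier1 (14): +30 → 30 left.
Tutoring tier2 at 8: only 30 left, fill 30.
Total = 31×35 + 30×15 + 28×55 + 21×15 + 16×45 + 14×30 + 8×30 = 4770.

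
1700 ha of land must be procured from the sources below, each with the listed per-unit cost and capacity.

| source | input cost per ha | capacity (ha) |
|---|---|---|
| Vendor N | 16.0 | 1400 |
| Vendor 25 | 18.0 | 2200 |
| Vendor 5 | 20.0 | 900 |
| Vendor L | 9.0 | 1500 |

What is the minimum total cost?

Cheapest first:
Take 1500 from Vendor L at 9.0 ; need 200 more.
Take 200 from Vendor N at 16.0 to finish.
Vendor 25, Vendor 5: unused.
Cost = 1500×9.0 + 200×16.0 = 16700.

16700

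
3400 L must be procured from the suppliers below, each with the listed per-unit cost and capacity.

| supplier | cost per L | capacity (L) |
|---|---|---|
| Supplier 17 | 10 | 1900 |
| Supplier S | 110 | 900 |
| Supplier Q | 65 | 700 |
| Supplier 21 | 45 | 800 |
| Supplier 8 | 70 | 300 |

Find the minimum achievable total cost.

Fill from the cheapest supplier first.
Supplier 17 (10): use full 1900 → 1500 L to go.
Take 800 from Supplier 21 at 45 → need 700 more.
Supplier Q (65): use full 700 → 0 L to go.
Supplier 8, Supplier S: unused.
Cost = 1900×10 + 800×45 + 700×65 = 100500.

100500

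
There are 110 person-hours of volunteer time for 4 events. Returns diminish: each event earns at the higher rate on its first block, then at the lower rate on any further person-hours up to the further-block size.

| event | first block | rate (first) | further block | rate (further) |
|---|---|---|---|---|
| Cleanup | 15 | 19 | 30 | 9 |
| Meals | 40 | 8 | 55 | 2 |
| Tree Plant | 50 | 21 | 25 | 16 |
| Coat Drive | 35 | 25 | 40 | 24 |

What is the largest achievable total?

2570

Treat each block as its own option and order by rate: Coat Drive/first 25 > Coat Drive/second 24 > Tree Plant/first 21 > Cleanup/first 19 > Tree Plant/second 16 > Cleanup/second 9 > Meals/first 8 > Meals/second 2.
Fill Coat Drive first block (35 at 25) — 75 left.
Coat Drive second at 24: fill all 40 — 35 left.
Tree Plant first at 21: only 35 left, fill 35.
Total = 25×35 + 24×40 + 21×35 = 2570.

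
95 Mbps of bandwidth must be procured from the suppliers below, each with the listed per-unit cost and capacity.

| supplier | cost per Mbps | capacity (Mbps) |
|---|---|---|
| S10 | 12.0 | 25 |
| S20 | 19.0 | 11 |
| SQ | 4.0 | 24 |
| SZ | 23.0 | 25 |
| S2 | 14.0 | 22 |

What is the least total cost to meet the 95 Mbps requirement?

Use suppliers in increasing cost order.
SQ at 4.0: take all 24 Mbps — 71 still needed.
S10 at 12.0: take all 25 Mbps — 46 still needed.
Take 22 from S2 at 14.0 — need 24 more.
S20 (19.0): use full 11 — 13 Mbps to go.
Take 13 from SZ at 23.0 to finish.
Cost = 24×4.0 + 25×12.0 + 22×14.0 + 11×19.0 + 13×23.0 = 1212.

1212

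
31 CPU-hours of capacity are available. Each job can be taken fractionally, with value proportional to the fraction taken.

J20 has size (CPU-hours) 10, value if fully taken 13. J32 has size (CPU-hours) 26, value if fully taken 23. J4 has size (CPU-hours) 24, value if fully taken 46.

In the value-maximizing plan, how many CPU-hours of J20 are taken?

Best value per unit of size first: J4 46/24≈1.92, J20 13/10≈1.3, J32 23/26≈0.885.
J4: take in full, 24 CPU-hours for value 46 → 7 left.
Fill the last 7 CPU-hours with part of J20: 7/10 of it earns 9.1.

7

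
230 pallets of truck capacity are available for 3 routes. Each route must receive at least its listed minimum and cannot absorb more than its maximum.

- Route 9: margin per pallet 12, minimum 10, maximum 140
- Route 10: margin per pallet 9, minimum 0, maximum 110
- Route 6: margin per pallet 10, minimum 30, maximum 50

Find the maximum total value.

Meeting every minimum uses 10+0+30 = 40 pallets, leaving 190.
Highest margin per pallet first: Route 9 12 > Route 6 10 > Route 10 9.
Route 9 takes 130 more to reach its cap of 140 ; 60 left.
Give Route 6 20 more to hit its cap of 50 ; 40 left.
Only 40 left; Route 10 takes them to reach 40.
Total = 12×140 + 9×40 + 10×50 = 2540.

2540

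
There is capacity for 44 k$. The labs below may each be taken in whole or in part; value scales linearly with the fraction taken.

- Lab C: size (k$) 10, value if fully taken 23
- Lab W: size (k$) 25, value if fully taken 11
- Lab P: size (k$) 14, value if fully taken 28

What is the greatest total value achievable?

59.8

Rank by value-to-size ratio: Lab C 23/10≈2.3, Lab P 28/14≈2, Lab W 11/25≈0.44.
Take all of Lab C (10 k$, value 23) — 34 k$ left.
Take all of Lab P (14 k$, value 28) — 20 k$ left.
Only 20 k$ remain; take 20/25 of Lab W for value 11×20/25 = 8.8.
Total value = 59.8.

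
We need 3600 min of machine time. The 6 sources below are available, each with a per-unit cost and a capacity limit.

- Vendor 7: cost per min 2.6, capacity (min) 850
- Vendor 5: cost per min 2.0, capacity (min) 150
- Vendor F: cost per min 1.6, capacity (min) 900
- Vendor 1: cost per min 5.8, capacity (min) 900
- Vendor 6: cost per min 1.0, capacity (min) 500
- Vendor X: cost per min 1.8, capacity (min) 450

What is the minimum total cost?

9610

Cheapest first:
Vendor 6 at 1.0: take all 500 min ; 3100 still needed.
Take 900 from Vendor F at 1.6 ; need 2200 more.
Take 450 from Vendor X at 1.8 ; need 1750 more.
Take 150 from Vendor 5 at 2.0 ; need 1600 more.
Vendor 7 (2.6): use full 850 ; 750 min to go.
Vendor 1 (5.8): take the remaining 750 ; done.
Cost = 500×1.0 + 900×1.6 + 450×1.8 + 150×2.0 + 850×2.6 + 750×5.8 = 9610.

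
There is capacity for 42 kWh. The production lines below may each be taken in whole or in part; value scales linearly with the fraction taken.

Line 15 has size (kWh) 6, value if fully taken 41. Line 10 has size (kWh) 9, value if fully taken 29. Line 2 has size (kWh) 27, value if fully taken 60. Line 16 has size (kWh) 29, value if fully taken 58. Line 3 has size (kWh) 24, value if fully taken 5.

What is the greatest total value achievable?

Sort by value density: Line 15 41/6≈6.83, Line 10 29/9≈3.22, Line 2 60/27≈2.22, Line 16 58/29≈2, Line 3 5/24≈0.208.
Take all of Line 15 (6 kWh, value 41) ; 36 kWh left.
All 9 kWh of Line 10 fit (value 29) ; 27 remain.
All 27 kWh of Line 2 fit (value 60) ; 0 remain.
Total value = 130.

130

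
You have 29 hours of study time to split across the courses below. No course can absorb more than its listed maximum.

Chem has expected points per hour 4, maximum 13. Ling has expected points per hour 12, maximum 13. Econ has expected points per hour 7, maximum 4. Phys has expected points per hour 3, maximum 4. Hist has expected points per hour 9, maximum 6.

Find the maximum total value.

262

Rank by expected points per hour: Ling 12 > Hist 9 > Econ 7 > Chem 4 > Phys 3.
Ling: +13 to 13 (cap) ; 16 left.
Give Hist 6 to hit its cap of 6 ; 10 left.
Econ: +4 to 4 (cap) ; 6 left.
Chem: +6 (room for 13) → 6. Pool exhausted.
Total = 4×6 + 12×13 + 7×4 + 9×6 = 262.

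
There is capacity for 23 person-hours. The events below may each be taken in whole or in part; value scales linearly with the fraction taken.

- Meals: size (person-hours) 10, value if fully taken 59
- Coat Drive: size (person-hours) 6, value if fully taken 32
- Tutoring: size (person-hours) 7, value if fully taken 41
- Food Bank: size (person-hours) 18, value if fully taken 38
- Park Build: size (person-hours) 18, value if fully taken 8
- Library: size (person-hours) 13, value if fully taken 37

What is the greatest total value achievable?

132

Sort by value density: Meals 59/10≈5.9, Tutoring 41/7≈5.86, Coat Drive 32/6≈5.33, Library 37/13≈2.85, Food Bank 38/18≈2.11, Park Build 8/18≈0.444.
Meals: take in full, 10 person-hours for value 59 → 13 left.
All 7 person-hours of Tutoring fit (value 41) → 6 remain.
Take all of Coat Drive (6 person-hours, value 32) → 0 person-hours left.
Total value = 132.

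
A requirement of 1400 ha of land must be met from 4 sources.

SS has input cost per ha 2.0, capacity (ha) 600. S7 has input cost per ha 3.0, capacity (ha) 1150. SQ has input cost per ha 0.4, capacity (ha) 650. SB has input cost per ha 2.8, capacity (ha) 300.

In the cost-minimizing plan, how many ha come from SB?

Fill from the cheapest source first.
SQ (0.4): use full 650 ; 750 ha to go.
SS (2.0): use full 600 ; 150 ha to go.
SB at 2.8: take 150 of its 300 ; requirement met.
S7: unused.

150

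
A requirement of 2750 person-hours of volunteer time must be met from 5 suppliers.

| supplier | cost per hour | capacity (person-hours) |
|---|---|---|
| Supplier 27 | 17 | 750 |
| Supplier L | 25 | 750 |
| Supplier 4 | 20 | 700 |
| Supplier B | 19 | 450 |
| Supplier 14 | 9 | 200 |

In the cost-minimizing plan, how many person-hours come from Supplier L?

650

Cheapest first:
Take 200 from Supplier 14 at 9 ; need 2550 more.
Supplier 27 at 17: take all 750 person-hours ; 1800 still needed.
Supplier B at 19: take all 450 person-hours ; 1350 still needed.
Supplier 4 at 20: take all 700 person-hours ; 650 still needed.
Take 650 from Supplier L at 25 to finish.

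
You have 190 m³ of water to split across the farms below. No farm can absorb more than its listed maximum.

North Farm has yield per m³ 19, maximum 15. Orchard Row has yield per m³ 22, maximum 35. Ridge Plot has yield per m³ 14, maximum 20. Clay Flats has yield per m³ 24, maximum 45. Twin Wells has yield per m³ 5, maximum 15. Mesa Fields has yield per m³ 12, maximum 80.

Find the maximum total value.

3315

Rank by yield per m³: Clay Flats 24 > Orchard Row 22 > North Farm 19 > Ridge Plot 14 > Mesa Fields 12 > Twin Wells 5.
Clay Flats takes 45 to reach its cap of 45 — 145 left.
Give Orchard Row 35 to hit its cap of 35 — 110 left.
North Farm: +15 to 15 (cap) — 95 left.
Ridge Plot: +20 to 20 (cap) — 75 left.
Mesa Fields: +75 (room for 80) → 75. Pool exhausted.
Total = 19×15 + 22×35 + 14×20 + 24×45 + 12×75 = 3315.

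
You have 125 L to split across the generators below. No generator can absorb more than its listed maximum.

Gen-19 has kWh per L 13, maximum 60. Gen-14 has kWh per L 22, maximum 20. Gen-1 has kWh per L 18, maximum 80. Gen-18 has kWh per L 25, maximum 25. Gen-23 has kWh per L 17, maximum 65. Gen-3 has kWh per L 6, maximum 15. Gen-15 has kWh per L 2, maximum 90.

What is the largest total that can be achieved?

Highest kWh per L first: Gen-18 25 > Gen-14 22 > Gen-1 18 > Gen-23 17 > Gen-19 13 > Gen-3 6 > Gen-15 2.
Give Gen-18 25 to hit its cap of 25 ; 100 left.
Give Gen-14 20 to hit its cap of 20 ; 80 left.
Give Gen-1 80 to hit its cap of 80 ; 0 left.
Total = 22×20 + 18×80 + 25×25 = 2505.

2505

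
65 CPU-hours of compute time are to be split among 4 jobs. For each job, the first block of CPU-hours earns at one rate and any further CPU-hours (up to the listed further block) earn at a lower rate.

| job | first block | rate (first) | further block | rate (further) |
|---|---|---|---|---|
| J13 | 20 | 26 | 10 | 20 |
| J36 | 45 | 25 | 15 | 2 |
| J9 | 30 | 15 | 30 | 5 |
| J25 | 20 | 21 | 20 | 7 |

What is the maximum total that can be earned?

1645

Treat each block as its own option and order by rate: J13/tier1 26 > J36/tier1 25 > J25/tier1 21 > J13/tier2 20 > J9/tier1 15 > J25/tier2 7 > J9/tier2 5 > J36/tier2 2.
J13/tier1 (26): +20 ; 45 left.
Fill J36 tier1 block (45 at 25) ; 0 left.
Total = 26×20 + 25×45 = 1645.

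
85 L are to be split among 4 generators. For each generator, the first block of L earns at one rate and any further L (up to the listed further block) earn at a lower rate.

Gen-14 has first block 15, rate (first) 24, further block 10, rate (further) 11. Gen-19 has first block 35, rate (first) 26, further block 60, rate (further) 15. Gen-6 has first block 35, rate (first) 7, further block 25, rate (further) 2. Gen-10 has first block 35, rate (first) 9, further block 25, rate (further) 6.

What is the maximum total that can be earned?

1795

Order all 8 blocks by rate: Gen-19/tier1 26 > Gen-14/tier1 24 > Gen-19/tier2 15 > Gen-14/tier2 11 > Gen-10/tier1 9 > Gen-6/tier1 7 > Gen-10/tier2 6 > Gen-6/tier2 2.
Gen-19 tier1 at 26: fill all 35 — 50 left.
Gen-14 tier1 at 24: fill all 15 — 35 left.
Gen-19/tier2: +35 of 60 at 15; pool empty.
Total = 26×35 + 24×15 + 15×35 = 1795.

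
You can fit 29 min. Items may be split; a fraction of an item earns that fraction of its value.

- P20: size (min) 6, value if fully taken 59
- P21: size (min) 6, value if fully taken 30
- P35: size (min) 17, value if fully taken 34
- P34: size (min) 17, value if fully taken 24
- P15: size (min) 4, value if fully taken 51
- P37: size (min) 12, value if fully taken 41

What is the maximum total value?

Rank by value-to-size ratio: P15 51/4≈12.8, P20 59/6≈9.83, P21 30/6≈5, P37 41/12≈3.42, P35 34/17≈2, P34 24/17≈1.41.
Take all of P15 (4 min, value 51) ; 25 min left.
P20: take in full, 6 min for value 59 ; 19 left.
Take all of P21 (6 min, value 30) ; 13 min left.
Take all of P37 (12 min, value 41) ; 1 min left.
Only 1 min remain; take 1/17 of P35 for value 34×1/17 = 2.
Total value = 183.

183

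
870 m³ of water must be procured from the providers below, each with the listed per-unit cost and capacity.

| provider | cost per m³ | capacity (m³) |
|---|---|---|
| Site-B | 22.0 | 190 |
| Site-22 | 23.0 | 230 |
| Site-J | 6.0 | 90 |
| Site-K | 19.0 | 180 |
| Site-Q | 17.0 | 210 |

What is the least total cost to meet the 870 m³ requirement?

Fill from the cheapest provider first.
Take 90 from Site-J at 6.0 — need 780 more.
Site-Q at 17.0: take all 210 m³ — 570 still needed.
Site-K (19.0): use full 180 — 390 m³ to go.
Site-B (22.0): use full 190 — 200 m³ to go.
Site-22 (23.0): take the remaining 200 — done.
Cost = 90×6.0 + 210×17.0 + 180×19.0 + 190×22.0 + 200×23.0 = 16310.

16310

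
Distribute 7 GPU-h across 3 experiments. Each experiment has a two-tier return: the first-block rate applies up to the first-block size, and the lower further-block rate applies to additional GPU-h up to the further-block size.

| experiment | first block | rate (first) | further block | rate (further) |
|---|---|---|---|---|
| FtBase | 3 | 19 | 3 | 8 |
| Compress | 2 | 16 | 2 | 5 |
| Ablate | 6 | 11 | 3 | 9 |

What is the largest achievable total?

111

Treat each block as its own option and order by rate: FtBase/tier1 19 > Compress/tier1 16 > Ablate/tier1 11 > Ablate/tier2 9 > FtBase/tier2 8 > Compress/tier2 5.
FtBase tier1 at 19: fill all 3 — 4 left.
Fill Compress tier1 block (2 at 16) — 2 left.
Ablate/tier1: +2 of 6 at 11; pool empty.
Total = 19×3 + 16×2 + 11×2 = 111.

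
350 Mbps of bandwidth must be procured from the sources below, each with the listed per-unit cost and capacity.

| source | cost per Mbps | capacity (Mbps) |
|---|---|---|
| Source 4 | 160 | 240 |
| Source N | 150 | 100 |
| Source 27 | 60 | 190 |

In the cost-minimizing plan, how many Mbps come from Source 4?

Fill from the cheapest source first.
Source 27 (60): use full 190 ; 160 Mbps to go.
Take 100 from Source N at 150 ; need 60 more.
Source 4 at 160: take 60 of its 240 ; requirement met.

60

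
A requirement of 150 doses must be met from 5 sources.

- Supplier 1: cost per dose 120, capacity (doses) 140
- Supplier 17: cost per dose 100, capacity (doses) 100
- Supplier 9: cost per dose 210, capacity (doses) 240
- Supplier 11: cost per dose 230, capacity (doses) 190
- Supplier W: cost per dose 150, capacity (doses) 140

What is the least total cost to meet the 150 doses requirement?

Cheapest first:
Supplier 17 (100): use full 100 ; 50 doses to go.
Take 50 from Supplier 1 at 120 to finish.
Supplier W, Supplier 9, Supplier 11: unused.
Cost = 100×100 + 50×120 = 16000.

16000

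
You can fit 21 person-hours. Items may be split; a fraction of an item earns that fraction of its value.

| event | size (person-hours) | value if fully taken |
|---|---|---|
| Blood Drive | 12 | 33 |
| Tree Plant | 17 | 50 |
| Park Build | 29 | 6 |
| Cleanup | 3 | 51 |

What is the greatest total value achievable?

Best value per unit of size first: Cleanup 51/3≈17, Tree Plant 50/17≈2.94, Blood Drive 33/12≈2.75, Park Build 6/29≈0.207.
Cleanup: take in full, 3 person-hours for value 51 — 18 left.
Tree Plant: take in full, 17 person-hours for value 50 — 1 left.
1 person-hours left: a 1/12 share of Blood Drive gives 33×1/12 = 2.75.
Total value = 103.75.

103.75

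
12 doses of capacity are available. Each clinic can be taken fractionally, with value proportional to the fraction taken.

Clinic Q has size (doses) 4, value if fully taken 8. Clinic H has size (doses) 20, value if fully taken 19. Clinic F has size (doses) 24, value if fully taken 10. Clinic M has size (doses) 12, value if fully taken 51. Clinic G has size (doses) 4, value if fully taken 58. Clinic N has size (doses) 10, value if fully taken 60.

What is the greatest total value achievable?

Sort by value density: Clinic G 58/4≈14.5, Clinic N 60/10≈6, Clinic M 51/12≈4.25, Clinic Q 8/4≈2, Clinic H 19/20≈0.95, Clinic F 10/24≈0.417.
Clinic G: take in full, 4 doses for value 58 ; 8 left.
Only 8 doses remain; take 8/10 of Clinic N for value 60×8/10 = 48.
Total value = 106.

106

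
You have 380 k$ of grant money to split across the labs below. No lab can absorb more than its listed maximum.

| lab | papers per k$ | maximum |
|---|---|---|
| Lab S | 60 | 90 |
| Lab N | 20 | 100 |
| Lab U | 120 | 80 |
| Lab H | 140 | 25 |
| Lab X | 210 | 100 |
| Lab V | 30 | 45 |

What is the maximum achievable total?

Rank by papers per k$: Lab X 210 > Lab H 140 > Lab U 120 > Lab S 60 > Lab V 30 > Lab N 20.
Lab X: +100 to 100 (cap) ; 280 left.
Lab H: +25 to 25 (cap) ; 255 left.
Give Lab U 80 to hit its cap of 80 ; 175 left.
Lab S: +90 to 90 (cap) ; 85 left.
Give Lab V 45 to hit its cap of 45 ; 40 left.
Lab N: +40 (room for 100) → 40. Pool exhausted.
Total = 60×90 + 20×40 + 120×80 + 140×25 + 210×100 + 30×45 = 41650.

41650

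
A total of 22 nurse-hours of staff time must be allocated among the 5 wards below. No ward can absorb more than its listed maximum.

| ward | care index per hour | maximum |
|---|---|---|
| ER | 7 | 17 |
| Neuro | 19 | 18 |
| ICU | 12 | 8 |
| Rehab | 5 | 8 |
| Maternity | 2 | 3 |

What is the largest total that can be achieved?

Order the wards by care index per hour: Neuro 19 > ICU 12 > ER 7 > Rehab 5 > Maternity 2.
Neuro takes 18 to reach its cap of 18 — 4 left.
Only 4 left; ICU takes them to reach 4.
Total = 19×18 + 12×4 = 390.

390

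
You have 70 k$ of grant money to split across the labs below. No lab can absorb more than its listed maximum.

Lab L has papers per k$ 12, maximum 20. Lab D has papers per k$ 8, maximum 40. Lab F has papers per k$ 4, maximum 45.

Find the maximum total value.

600

Rank by papers per k$: Lab L 12 > Lab D 8 > Lab F 4.
Give Lab L 20 to hit its cap of 20 → 50 left.
Lab D takes 40 to reach its cap of 40 → 10 left.
Only 10 left; Lab F takes them to reach 10.
Total = 12×20 + 8×40 + 4×10 = 600.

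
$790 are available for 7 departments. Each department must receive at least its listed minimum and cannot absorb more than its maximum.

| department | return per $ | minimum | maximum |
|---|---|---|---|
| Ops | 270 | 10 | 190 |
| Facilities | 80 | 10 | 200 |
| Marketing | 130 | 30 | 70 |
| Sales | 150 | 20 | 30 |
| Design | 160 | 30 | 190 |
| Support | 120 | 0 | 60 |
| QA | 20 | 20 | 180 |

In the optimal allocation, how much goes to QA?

Meeting every minimum uses 10+10+30+20+30+0+20 = 120 $, leaving 670.
Rank by return per $: Ops 270 > Design 160 > Sales 150 > Marketing 130 > Support 120 > Facilities 80 > QA 20.
Ops takes 180 more to reach its cap of 190 → 490 left.
Give Design 160 more to hit its cap of 190 → 330 left.
Sales: +10 to 30 (cap) → 320 left.
Marketing: +40 to 70 (cap) → 280 left.
Support: +60 to 60 (cap) → 220 left.
Facilities takes 190 more to reach its cap of 200 → 30 left.
QA has room for 160 more but only 30 remain, so it gets 50.

50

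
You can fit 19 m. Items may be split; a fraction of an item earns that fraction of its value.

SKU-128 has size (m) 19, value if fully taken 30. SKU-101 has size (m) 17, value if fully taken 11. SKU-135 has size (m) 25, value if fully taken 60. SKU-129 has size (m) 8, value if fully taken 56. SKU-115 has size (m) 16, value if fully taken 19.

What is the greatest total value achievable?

Rank by value-to-size ratio: SKU-129 56/8≈7, SKU-135 60/25≈2.4, SKU-128 30/19≈1.58, SKU-115 19/16≈1.19, SKU-101 11/17≈0.647.
SKU-129: take in full, 8 m for value 56 — 11 left.
Only 11 m remain; take 11/25 of SKU-135 for value 60×11/25 = 26.4.
Total value = 82.4.

82.4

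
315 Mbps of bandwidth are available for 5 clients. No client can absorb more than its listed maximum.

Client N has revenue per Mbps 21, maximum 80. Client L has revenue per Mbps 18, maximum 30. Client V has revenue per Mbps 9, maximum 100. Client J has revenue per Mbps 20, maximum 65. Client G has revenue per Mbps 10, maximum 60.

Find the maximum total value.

Highest revenue per Mbps first: Client N 21 > Client J 20 > Client L 18 > Client G 10 > Client V 9.
Give Client N 80 to hit its cap of 80 ; 235 left.
Give Client J 65 to hit its cap of 65 ; 170 left.
Client L takes 30 to reach its cap of 30 ; 140 left.
Client G takes 60 to reach its cap of 60 ; 80 left.
Client V has room for 100 but only 80 remain, so it gets 80.
Total = 21×80 + 18×30 + 9×80 + 20×65 + 10×60 = 4840.

4840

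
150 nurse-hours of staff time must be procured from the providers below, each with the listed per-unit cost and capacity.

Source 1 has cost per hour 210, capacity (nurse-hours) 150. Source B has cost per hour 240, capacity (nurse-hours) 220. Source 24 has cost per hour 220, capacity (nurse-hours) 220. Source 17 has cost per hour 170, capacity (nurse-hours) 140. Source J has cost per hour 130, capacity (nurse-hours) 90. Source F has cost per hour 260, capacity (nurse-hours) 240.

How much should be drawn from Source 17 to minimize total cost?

Use providers in increasing cost order.
Source J (130): use full 90 ; 60 nurse-hours to go.
Take 60 from Source 17 at 170 to finish.
Source 1, Source 24, Source B, Source F: unused.

60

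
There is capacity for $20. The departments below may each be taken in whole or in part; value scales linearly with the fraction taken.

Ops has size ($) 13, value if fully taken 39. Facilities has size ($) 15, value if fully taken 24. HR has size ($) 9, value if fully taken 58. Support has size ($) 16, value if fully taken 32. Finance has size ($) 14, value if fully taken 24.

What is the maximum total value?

Sort by value density: HR 58/9≈6.44, Ops 39/13≈3, Support 32/16≈2, Finance 24/14≈1.71, Facilities 24/15≈1.6.
HR: take in full, 9 $ for value 58 → 11 left.
11 $ left: a 11/13 share of Ops gives 39×11/13 = 33.
Total value = 91.

91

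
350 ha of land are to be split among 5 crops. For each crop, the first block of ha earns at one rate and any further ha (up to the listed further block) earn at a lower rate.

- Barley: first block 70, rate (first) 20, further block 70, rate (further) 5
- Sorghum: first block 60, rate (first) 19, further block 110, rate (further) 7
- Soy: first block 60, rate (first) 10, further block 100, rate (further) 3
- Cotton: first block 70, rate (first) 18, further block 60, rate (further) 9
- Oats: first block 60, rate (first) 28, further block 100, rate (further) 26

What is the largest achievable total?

Treat each block as its own option and order by rate: Oats/first 28 > Oats/second 26 > Barley/first 20 > Sorghum/first 19 > Cotton/first 18 > Soy/first 10 > Cotton/second 9 > Sorghum/second 7 > Barley/second 5 > Soy/second 3.
Fill Oats first block (60 at 28) → 290 left.
Fill Oats second block (100 at 26) → 190 left.
Barley/first (20): +70 → 120 left.
Fill Sorghum first block (60 at 19) → 60 left.
Cotton/first: +60 of 70 at 18; pool empty.
Total = 28×60 + 26×100 + 20×70 + 19×60 + 18×60 = 7900.

7900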